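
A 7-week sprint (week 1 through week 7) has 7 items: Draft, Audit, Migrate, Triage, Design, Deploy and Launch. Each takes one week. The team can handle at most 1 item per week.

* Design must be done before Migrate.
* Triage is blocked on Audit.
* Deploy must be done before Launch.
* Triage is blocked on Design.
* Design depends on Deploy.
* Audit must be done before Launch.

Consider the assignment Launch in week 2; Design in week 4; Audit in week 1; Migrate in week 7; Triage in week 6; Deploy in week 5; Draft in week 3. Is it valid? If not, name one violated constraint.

Design must be done before Migrate — holds.
Deploy must be done before Launch — violated.
The team can handle at most 1 item per week — holds.
Design depends on Deploy — violated.
Triage is blocked on Design — holds.
Audit must be done before Launch — holds.
Triage is blocked on Audit — holds.

No. Deploy must be done before Launch is not satisfied.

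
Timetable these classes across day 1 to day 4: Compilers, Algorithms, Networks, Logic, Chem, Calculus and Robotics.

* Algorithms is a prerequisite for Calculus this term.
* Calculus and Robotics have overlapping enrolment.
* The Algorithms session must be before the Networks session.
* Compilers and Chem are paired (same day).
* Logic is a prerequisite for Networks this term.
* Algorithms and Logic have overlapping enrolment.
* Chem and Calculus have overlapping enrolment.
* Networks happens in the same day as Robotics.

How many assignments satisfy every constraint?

Splitting on Compilers: it can be day 1 (9), day 2 (6), day 3 (5), day 4 (7). Listing each branch's schedules as (Algorithms, Networks, Logic, Chem, Calculus, Robotics) by day number:
Compilers=day 1: (1,3,2,1,2,3) (1,3,2,1,4,3) (1,4,2,1,2,4) (1,4,2,1,3,4) (1,4,3,1,2,4) (1,4,3,1,3,4) (2,3,1,1,4,3) (2,4,1,1,3,4) (2,4,3,1,3,4) — 9.
Compilers=day 2: (1,3,2,2,4,3) (1,4,2,2,3,4) (1,4,3,2,3,4) (2,3,1,2,4,3) (2,4,1,2,3,4) (2,4,3,2,3,4) — 6.
Compilers=day 3: (1,3,2,3,2,3) (1,3,2,3,4,3) (1,4,2,3,2,4) (1,4,3,3,2,4) (2,3,1,3,4,3) — 5.
Compilers=day 4: (1,3,2,4,2,3) (1,4,2,4,2,4) (1,4,2,4,3,4) (1,4,3,4,2,4) (1,4,3,4,3,4) (2,4,1,4,3,4) (2,4,3,4,3,4) — 7.
Summing: 9 + 6 + 5 + 7 = 27.

27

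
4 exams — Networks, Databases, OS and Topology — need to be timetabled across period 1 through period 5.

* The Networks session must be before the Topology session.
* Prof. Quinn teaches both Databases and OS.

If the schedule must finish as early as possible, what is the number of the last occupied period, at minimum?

2

The precedence chain requires at least 2 distinct periods.
2 works (last occupied period: period 2): for example Databases=period 1; OS=period 2; Networks=period 1; Topology=period 2.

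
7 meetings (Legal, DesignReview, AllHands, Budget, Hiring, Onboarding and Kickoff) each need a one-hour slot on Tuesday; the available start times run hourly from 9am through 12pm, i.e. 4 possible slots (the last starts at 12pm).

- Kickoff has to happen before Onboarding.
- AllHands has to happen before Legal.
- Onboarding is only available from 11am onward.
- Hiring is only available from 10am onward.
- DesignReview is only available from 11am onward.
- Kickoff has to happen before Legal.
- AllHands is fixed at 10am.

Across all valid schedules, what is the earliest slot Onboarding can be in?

11am

Onboarding is available from 11am.
Onboarding at 11am is achievable: Hiring=10am, AllHands=10am, Onboarding=11am, DesignReview=11am, Legal=11am, Kickoff=9am, Budget=9am.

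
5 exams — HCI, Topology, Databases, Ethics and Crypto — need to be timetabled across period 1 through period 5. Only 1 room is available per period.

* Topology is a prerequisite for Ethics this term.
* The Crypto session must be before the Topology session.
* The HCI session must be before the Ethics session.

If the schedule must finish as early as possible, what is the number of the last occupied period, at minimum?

period 5

The precedence chain requires at least 3 distinct periods.
With at most 1 per period and 5 exams, at least 5 periods are needed.
5 works (last occupied period: period 5): for example Topology -> period 2; HCI -> period 3; Crypto -> period 1; Ethics -> period 4; Databases -> period 5.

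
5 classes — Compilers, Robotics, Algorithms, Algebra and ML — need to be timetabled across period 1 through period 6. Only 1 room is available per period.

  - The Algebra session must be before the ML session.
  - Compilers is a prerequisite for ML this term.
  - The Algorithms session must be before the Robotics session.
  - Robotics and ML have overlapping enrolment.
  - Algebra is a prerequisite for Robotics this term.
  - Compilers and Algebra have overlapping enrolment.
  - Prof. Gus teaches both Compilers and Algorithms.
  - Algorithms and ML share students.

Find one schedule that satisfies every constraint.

Algorithms -> period 2; Algebra -> period 1; Robotics -> period 3; Compilers -> period 4; ML -> period 5

Checking: Algorithms(period 2) before Robotics(period 3); Algebra(period 1) before ML(period 5); Compilers(period 4) before ML(period 5); Algebra(period 1) before Robotics(period 3); Robotics(period 3) != ML(period 5); Compilers(period 4) != Algorithms(period 2); Algorithms(period 2) != ML(period 5); Compilers(period 4) != Algebra(period 1); max 1 per period (cap 1).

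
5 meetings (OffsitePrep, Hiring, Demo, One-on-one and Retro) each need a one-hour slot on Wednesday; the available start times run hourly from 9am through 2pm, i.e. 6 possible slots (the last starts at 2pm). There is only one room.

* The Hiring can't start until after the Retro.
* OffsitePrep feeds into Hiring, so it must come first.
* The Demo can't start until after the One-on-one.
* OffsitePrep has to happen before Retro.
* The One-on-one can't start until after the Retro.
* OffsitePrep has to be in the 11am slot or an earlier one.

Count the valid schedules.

18

Splitting on OffsitePrep: it can be 9am (15), 10am (3). Listing each branch's schedules as (Hiring, Demo, One-on-one, Retro):
OffsitePrep=9am: (11am,1pm,12pm,10am) (11am,2pm,12pm,10am) (11am,2pm,1pm,10am) (12pm,1pm,11am,10am) (12pm,2pm,11am,10am) (12pm,2pm,1pm,10am) (12pm,2pm,1pm,11am) (1pm,12pm,11am,10am) (1pm,2pm,11am,10am) (1pm,2pm,12pm,10am) (1pm,2pm,12pm,11am) (2pm,12pm,11am,10am) (2pm,1pm,11am,10am) (2pm,1pm,12pm,10am) (2pm,1pm,12pm,11am) — 15.
OffsitePrep=10am: (12pm,2pm,1pm,11am) (1pm,2pm,12pm,11am) (2pm,1pm,12pm,11am) — 3.
Summing: 15 + 3 = 18.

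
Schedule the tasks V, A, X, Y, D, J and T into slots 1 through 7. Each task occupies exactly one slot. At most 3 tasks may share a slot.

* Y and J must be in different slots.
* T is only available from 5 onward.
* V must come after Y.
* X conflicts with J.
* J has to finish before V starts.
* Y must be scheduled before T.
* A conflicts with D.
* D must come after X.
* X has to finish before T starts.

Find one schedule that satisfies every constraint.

J -> 2, X -> 1, V -> 3, A -> 1, D -> 2, T -> 5, Y -> 1

Checking: J(2) before V(3); X(1) before D(2); Y(1) before T(5); Y(1) before V(3); X(1) before T(5); A(1) != D(2); Y(1) != J(2); X(1) != J(2); T=5 in [5,7]; max 3 per slot (cap 3).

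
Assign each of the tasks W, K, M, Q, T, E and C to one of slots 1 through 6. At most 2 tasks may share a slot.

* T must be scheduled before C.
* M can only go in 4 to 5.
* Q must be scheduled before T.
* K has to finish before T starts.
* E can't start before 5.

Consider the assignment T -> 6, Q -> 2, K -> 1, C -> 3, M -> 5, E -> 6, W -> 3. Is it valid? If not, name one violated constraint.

E can't start before 5 — holds.
T must be scheduled before C — violated.
M can only go in 4 to 5 — holds.
Q must be scheduled before T — holds.
At most 2 tasks may share a slot — holds.
K has to finish before T starts — holds.

Invalid. T must be scheduled before C.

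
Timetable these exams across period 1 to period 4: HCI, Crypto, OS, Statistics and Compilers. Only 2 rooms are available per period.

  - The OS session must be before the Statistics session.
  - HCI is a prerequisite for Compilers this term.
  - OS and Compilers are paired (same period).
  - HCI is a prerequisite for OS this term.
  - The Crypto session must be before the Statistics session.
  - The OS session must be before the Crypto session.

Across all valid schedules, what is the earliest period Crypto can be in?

Precedence pushes Crypto to at least period 3; downstream work caps Crypto at period 3.
Crypto at period 3 is achievable: HCI=period 1, Statistics=period 4, OS=period 2, Crypto=period 3, Compilers=period 2.

period 3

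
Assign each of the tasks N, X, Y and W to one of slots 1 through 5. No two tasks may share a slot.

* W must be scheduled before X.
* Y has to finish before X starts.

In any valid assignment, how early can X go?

3

Precedence pushes X to at least 2.
X at 3 is achievable: X=3; N=4; Y=1; W=2.
Nothing earlier works — the capacity limit rule out every slot before 3.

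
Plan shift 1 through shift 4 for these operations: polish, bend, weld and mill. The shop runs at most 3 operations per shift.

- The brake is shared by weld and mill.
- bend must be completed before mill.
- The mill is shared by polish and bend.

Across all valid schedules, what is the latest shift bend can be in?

shift 3

Downstream work caps bend at shift 3.
bend at shift 3 is achievable: polish -> shift 1, weld -> shift 1, bend -> shift 3, mill -> shift 4.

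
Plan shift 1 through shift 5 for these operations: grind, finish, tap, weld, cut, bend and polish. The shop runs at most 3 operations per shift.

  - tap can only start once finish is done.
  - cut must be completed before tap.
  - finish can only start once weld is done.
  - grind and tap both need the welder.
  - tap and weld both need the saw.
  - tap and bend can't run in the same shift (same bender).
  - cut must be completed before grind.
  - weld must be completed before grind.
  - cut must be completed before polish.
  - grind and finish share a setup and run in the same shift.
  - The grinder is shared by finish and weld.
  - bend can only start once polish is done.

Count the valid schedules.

44

Splitting on grind: it can be shift 2 (12), shift 3 (20), shift 4 (12). Listing each branch's schedules as (finish, tap, weld, cut, bend, polish) by shift number:
grind=shift 2: (2,3,1,1,4,2) (2,3,1,1,4,3) (2,3,1,1,5,2) (2,3,1,1,5,3) (2,3,1,1,5,4) (2,4,1,1,3,2) (2,4,1,1,5,2) (2,4,1,1,5,3) (2,4,1,1,5,4) (2,5,1,1,3,2) (2,5,1,1,4,2) (2,5,1,1,4,3) — 12.
grind=shift 3: (3,4,1,1,3,2) (3,4,1,1,5,2) (3,4,1,1,5,3) (3,4,1,1,5,4) (3,4,1,2,5,3) (3,4,1,2,5,4) (3,4,2,1,3,2) (3,4,2,1,5,2) (3,4,2,1,5,3) (3,4,2,1,5,4) (3,4,2,2,5,3) (3,4,2,2,5,4) (3,5,1,1,3,2) (3,5,1,1,4,2) (3,5,1,1,4,3) (3,5,1,2,4,3) (3,5,2,1,3,2) (3,5,2,1,4,2) (3,5,2,1,4,3) (3,5,2,2,4,3) — 20.
grind=shift 4: (4,5,1,1,3,2) (4,5,1,1,4,2) (4,5,1,1,4,3) (4,5,1,2,4,3) (4,5,2,1,3,2) (4,5,2,1,4,2) (4,5,2,1,4,3) (4,5,2,2,4,3) (4,5,3,1,3,2) (4,5,3,1,4,2) (4,5,3,1,4,3) (4,5,3,2,4,3) — 12.
Summing: 12 + 20 + 12 = 44.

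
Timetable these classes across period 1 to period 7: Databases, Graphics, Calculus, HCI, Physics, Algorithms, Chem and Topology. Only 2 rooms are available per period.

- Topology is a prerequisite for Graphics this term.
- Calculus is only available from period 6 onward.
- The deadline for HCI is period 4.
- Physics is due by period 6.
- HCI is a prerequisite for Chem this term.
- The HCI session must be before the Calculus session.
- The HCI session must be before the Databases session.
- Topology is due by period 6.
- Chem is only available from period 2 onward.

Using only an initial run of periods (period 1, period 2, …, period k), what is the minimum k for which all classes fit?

The precedence chain requires at least 2 distinct periods.
With at most 2 per period and 8 classes, at least 4 periods are needed.
Calculus can't be placed before period 6, so the schedule must run through at least period 6.
6 works (last occupied period: period 6): for example Topology=period 1; Graphics=period 3; Calculus=period 6; Databases=period 2; Chem=period 2; Physics=period 3; Algorithms=period 4; HCI=period 1.

6 periods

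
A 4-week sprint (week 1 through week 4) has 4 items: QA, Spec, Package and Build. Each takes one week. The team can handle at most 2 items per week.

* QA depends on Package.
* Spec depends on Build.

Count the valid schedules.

Splitting on QA: it can be week 2 (6), week 3 (12), week 4 (18). Listing each branch's schedules as (Spec, Package, Build) by week number:
QA=week 2: (2,1,1) (3,1,1) (3,1,2) (4,1,1) (4,1,2) (4,1,3) — 6.
QA=week 3: (2,1,1) (2,2,1) (3,1,1) (3,1,2) (3,2,1) (3,2,2) (4,1,1) (4,1,2) (4,1,3) (4,2,1) (4,2,2) (4,2,3) — 12.
QA=week 4: (2,1,1) (2,2,1) (2,3,1) (3,1,1) (3,1,2) (3,2,1) (3,2,2) (3,3,1) (3,3,2) (4,1,1) (4,1,2) (4,1,3) (4,2,1) (4,2,2) (4,2,3) (4,3,1) (4,3,2) (4,3,3) — 18.
Summing: 6 + 12 + 18 = 36.

36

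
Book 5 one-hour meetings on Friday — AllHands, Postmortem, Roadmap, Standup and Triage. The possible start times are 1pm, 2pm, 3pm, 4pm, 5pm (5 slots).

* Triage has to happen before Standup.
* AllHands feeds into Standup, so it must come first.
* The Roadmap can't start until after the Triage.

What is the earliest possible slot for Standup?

2pm

Precedence pushes Standup to at least 2pm.
Standup at 2pm is achievable: Roadmap -> 2pm; Standup -> 2pm; Triage -> 1pm; AllHands -> 1pm; Postmortem -> 1pm.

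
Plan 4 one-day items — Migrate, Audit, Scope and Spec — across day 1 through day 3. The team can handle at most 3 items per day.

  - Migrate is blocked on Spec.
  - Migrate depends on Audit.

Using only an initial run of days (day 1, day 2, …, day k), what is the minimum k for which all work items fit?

2 days

The precedence chain requires at least 2 distinct days.
With at most 3 per day and 4 work items, at least 2 days are needed.
2 works (last occupied day: day 2): for example Scope -> day 1, Migrate -> day 2, Spec -> day 1, Audit -> day 1.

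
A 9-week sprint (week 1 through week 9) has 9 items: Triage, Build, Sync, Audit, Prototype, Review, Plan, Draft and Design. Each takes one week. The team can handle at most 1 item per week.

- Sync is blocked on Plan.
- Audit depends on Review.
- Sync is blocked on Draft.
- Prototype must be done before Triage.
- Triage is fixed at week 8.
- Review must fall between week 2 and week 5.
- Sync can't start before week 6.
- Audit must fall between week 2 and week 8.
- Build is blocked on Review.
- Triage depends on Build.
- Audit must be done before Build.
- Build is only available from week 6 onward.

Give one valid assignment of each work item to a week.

Prototype=week 1, Audit=week 3, Triage=week 8, Sync=week 7, Build=week 6, Review=week 2, Plan=week 4, Design=week 9, Draft=week 5

Checking: Draft(week 5) before Sync(week 7); Review(week 2) before Audit(week 3); Review(week 2) before Build(week 6); Audit(week 3) before Build(week 6); Prototype(week 1) before Triage(week 8); Build(week 6) before Triage(week 8); Plan(week 4) before Sync(week 7); Build=week 6 in [week 6,week 9]; Review=week 2 in [week 2,week 5]; Sync=week 7 in [week 6,week 9]; Audit=week 3 in [week 2,week 8]; Triage=week 8 in [week 8,week 8]; max 1 per week (cap 1).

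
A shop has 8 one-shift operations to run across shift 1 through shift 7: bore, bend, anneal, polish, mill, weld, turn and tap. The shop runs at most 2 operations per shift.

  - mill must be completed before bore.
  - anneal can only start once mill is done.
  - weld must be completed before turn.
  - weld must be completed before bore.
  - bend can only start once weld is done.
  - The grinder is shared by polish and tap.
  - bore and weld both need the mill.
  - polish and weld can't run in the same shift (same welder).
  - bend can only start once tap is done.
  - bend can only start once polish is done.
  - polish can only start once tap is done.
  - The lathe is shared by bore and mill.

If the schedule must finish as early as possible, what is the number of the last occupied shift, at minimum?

The precedence chain requires at least 3 distinct shifts.
With at most 2 per shift and 8 operations, at least 4 shifts are needed.
4 works (last occupied shift: shift 4): for example polish -> shift 2; mill -> shift 2; bore -> shift 3; turn -> shift 4; bend -> shift 3; weld -> shift 1; tap -> shift 1; anneal -> shift 4.

shift 4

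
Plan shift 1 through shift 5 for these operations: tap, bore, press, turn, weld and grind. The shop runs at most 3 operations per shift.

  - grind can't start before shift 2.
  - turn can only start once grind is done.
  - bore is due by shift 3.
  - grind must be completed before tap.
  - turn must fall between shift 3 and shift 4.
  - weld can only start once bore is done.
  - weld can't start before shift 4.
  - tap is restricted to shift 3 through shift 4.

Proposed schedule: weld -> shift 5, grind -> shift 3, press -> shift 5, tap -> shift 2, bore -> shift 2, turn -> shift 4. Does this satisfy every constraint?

No — it violates: grind must be completed before tap

weld can't start before shift 4 — holds.
bore is due by shift 3 — holds.
tap is restricted to shift 3 through shift 4 — violated.
grind must be completed before tap — violated.
grind can't start before shift 2 — holds.
weld can only start once bore is done — holds.
The shop runs at most 3 operations per shift — holds.
turn must fall between shift 3 and shift 4 — holds.
turn can only start once grind is done — holds.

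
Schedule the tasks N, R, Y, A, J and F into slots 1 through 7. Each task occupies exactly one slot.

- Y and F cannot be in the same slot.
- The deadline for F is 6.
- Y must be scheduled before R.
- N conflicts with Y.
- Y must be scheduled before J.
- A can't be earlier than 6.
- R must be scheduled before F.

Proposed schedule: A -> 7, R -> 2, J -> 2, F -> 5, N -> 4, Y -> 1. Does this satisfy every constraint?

Valid

R must be scheduled before F — holds.
N conflicts with Y — holds.
Y and F cannot be in the same slot — holds.
A can't be earlier than 6 — holds.
Y must be scheduled before R — holds.
Y must be scheduled before J — holds.
The deadline for F is 6 — holds.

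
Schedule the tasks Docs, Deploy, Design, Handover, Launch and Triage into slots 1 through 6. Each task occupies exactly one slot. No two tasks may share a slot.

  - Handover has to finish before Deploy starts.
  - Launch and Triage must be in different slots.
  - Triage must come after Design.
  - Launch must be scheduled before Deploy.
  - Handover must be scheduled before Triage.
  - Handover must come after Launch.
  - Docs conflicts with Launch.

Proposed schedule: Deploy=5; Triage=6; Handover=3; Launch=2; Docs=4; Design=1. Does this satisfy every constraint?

Yes

Handover must be scheduled before Triage — holds.
Launch and Triage must be in different slots — holds.
No two tasks may share a slot — holds.
Handover must come after Launch — holds.
Triage must come after Design — holds.
Handover has to finish before Deploy starts — holds.
Launch must be scheduled before Deploy — holds.
Docs conflicts with Launch — holds.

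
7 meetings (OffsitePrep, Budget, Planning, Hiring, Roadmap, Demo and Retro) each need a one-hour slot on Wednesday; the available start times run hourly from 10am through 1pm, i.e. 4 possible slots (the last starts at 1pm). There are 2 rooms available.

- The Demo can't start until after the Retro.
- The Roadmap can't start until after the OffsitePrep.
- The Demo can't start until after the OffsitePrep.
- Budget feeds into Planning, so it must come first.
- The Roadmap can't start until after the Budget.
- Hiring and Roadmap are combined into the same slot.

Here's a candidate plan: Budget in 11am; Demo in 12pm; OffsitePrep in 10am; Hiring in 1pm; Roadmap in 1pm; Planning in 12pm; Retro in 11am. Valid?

Yes

The Roadmap can't start until after the Budget — holds.
Budget feeds into Planning, so it must come first — holds.
Hiring and Roadmap are combined into the same slot — holds.
The Roadmap can't start until after the OffsitePrep — holds.
The Demo can't start until after the Retro — holds.
The Demo can't start until after the OffsitePrep — holds.
There are 2 rooms available — holds.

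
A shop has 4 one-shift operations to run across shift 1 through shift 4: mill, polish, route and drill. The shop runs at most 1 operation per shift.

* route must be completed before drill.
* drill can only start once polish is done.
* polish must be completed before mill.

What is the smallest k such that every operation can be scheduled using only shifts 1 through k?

4

The precedence chain requires at least 2 distinct shifts.
With at most 1 per shift and 4 operations, at least 4 shifts are needed.
4 works (last occupied shift: shift 4): for example drill in shift 3; polish in shift 1; route in shift 2; mill in shift 4.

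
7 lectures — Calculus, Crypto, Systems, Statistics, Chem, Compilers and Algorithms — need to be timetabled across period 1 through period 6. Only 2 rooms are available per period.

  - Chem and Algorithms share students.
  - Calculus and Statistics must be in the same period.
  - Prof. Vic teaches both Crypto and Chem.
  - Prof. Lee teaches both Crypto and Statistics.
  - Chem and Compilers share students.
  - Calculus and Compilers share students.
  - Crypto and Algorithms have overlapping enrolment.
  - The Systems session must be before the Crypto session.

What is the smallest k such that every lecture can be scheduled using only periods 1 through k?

The precedence chain requires at least 2 distinct periods.
With at most 2 per period and 7 lectures, at least 4 periods are needed.
4 works (last occupied period: period 4): for example Statistics=period 3, Crypto=period 2, Calculus=period 3, Algorithms=period 4, Compilers=period 2, Chem=period 1, Systems=period 1.

4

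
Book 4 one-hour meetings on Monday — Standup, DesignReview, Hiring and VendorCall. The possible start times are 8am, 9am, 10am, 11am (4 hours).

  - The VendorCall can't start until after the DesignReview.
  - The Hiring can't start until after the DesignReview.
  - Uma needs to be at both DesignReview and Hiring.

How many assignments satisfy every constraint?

Splitting on Standup: it can be 8am (14), 9am (14), 10am (14), 11am (14). Listing each branch's schedules as (DesignReview, Hiring, VendorCall):
Standup=8am: (8am,9am,9am) (8am,9am,10am) (8am,9am,11am) (8am,10am,9am) (8am,10am,10am) (8am,10am,11am) (8am,11am,9am) (8am,11am,10am) (8am,11am,11am) (9am,10am,10am) (9am,10am,11am) (9am,11am,10am) (9am,11am,11am) (10am,11am,11am) — 14.
Standup=9am: (8am,9am,9am) (8am,9am,10am) (8am,9am,11am) (8am,10am,9am) (8am,10am,10am) (8am,10am,11am) (8am,11am,9am) (8am,11am,10am) (8am,11am,11am) (9am,10am,10am) (9am,10am,11am) (9am,11am,10am) (9am,11am,11am) (10am,11am,11am) — 14.
Standup=10am: (8am,9am,9am) (8am,9am,10am) (8am,9am,11am) (8am,10am,9am) (8am,10am,10am) (8am,10am,11am) (8am,11am,9am) (8am,11am,10am) (8am,11am,11am) (9am,10am,10am) (9am,10am,11am) (9am,11am,10am) (9am,11am,11am) (10am,11am,11am) — 14.
Standup=11am: (8am,9am,9am) (8am,9am,10am) (8am,9am,11am) (8am,10am,9am) (8am,10am,10am) (8am,10am,11am) (8am,11am,9am) (8am,11am,10am) (8am,11am,11am) (9am,10am,10am) (9am,10am,11am) (9am,11am,10am) (9am,11am,11am) (10am,11am,11am) — 14.
Summing: 14 + 14 + 14 + 14 = 56.

56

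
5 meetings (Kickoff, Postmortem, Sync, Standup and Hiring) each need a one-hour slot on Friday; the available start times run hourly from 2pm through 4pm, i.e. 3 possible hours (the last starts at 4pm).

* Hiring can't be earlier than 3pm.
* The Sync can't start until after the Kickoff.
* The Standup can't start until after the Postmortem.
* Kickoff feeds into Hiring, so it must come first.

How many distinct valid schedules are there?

15

Splitting on Kickoff: it can be 2pm (12), 3pm (3). Listing each branch's schedules as (Postmortem, Sync, Standup, Hiring):
Kickoff=2pm: (2pm,3pm,3pm,3pm) (2pm,3pm,3pm,4pm) (2pm,3pm,4pm,3pm) (2pm,3pm,4pm,4pm) (2pm,4pm,3pm,3pm) (2pm,4pm,3pm,4pm) (2pm,4pm,4pm,3pm) (2pm,4pm,4pm,4pm) (3pm,3pm,4pm,3pm) (3pm,3pm,4pm,4pm) (3pm,4pm,4pm,3pm) (3pm,4pm,4pm,4pm) — 12.
Kickoff=3pm: (2pm,4pm,3pm,4pm) (2pm,4pm,4pm,4pm) (3pm,4pm,4pm,4pm) — 3.
Summing: 12 + 3 = 15.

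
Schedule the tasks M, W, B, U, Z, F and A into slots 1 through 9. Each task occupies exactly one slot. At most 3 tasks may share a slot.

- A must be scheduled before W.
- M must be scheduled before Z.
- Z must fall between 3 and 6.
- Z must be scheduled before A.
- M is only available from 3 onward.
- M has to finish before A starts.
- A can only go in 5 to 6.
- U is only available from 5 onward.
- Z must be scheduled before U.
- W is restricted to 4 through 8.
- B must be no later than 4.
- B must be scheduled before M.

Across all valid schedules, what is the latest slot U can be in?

9

U is available from 5.
U at 9 is achievable: A=5, Z=4, F=1, U=9, W=6, B=1, M=3.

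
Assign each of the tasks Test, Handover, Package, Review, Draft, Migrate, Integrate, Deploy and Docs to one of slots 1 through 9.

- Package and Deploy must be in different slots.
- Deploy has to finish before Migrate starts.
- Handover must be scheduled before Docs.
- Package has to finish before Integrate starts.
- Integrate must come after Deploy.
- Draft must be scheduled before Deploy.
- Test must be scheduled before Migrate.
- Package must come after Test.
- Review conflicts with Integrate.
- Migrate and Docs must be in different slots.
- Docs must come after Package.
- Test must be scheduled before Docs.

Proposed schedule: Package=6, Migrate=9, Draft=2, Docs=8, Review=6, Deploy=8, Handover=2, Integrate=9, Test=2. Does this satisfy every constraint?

Yes, all constraints hold

Package must come after Test — holds.
Draft must be scheduled before Deploy — holds.
Review conflicts with Integrate — holds.
Migrate and Docs must be in different slots — holds.
Package and Deploy must be in different slots — holds.
Handover must be scheduled before Docs — holds.
Integrate must come after Deploy — holds.
Test must be scheduled before Migrate — holds.
Docs must come after Package — holds.
Deploy has to finish before Migrate starts — holds.
Test must be scheduled before Docs — holds.
Package has to finish before Integrate starts — holds.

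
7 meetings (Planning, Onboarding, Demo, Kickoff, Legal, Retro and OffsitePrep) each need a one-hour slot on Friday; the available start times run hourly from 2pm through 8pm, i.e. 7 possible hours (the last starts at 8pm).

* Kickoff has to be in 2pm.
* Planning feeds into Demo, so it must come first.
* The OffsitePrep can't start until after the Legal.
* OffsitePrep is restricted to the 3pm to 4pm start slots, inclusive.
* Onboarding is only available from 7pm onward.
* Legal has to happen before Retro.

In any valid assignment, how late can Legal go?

Downstream work caps Legal at 3pm.
Legal at 3pm is achievable: Planning=2pm, Legal=3pm, Retro=4pm, Onboarding=7pm, Kickoff=2pm, Demo=3pm, OffsitePrep=4pm.

3pm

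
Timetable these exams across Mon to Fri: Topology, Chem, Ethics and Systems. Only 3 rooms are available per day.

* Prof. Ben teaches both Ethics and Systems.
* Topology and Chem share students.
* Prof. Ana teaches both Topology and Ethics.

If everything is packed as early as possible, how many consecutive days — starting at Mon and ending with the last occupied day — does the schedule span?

With at most 3 per day and 4 exams, at least 2 days are needed.
2 works (last occupied day: Tue): for example Systems in Mon, Ethics in Tue, Chem in Tue, Topology in Mon.

2 days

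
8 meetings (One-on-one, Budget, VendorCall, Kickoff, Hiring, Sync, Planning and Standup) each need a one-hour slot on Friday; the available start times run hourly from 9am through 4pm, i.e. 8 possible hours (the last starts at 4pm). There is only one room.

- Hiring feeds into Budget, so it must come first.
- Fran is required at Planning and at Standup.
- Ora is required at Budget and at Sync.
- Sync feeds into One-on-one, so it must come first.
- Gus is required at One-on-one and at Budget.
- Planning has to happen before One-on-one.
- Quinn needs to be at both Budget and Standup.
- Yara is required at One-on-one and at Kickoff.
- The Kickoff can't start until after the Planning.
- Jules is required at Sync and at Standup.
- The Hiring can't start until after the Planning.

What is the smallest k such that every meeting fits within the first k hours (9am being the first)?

8

The precedence chain requires at least 3 distinct hours.
With at most 1 per hour and 8 meetings, at least 8 hours are needed.
8 works (last occupied hour: 4pm): for example Sync=10am; Budget=1pm; Hiring=12pm; Standup=4pm; VendorCall=3pm; One-on-one=11am; Kickoff=2pm; Planning=9am.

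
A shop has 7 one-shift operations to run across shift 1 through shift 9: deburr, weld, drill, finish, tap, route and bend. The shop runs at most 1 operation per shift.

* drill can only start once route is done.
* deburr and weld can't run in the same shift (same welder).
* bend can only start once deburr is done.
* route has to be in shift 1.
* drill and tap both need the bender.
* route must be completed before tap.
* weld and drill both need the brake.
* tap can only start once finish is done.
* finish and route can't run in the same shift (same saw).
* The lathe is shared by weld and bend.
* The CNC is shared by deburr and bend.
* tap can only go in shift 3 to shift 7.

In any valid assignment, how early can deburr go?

Downstream work caps deburr at shift 8.
deburr at shift 2 is achievable: bend in shift 6, route in shift 1, deburr in shift 2, finish in shift 3, tap in shift 4, weld in shift 7, drill in shift 5.
Nothing earlier works — the conflict and capacity constraints rule out every shift before shift 2.

shift 2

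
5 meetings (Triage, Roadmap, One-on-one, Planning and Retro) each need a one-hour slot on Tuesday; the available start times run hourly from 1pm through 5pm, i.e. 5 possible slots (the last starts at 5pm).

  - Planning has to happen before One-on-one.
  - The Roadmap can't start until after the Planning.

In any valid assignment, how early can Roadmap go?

Precedence pushes Roadmap to at least 2pm.
Roadmap at 2pm is achievable: Roadmap in 2pm, Triage in 1pm, Retro in 1pm, One-on-one in 2pm, Planning in 1pm.

2pm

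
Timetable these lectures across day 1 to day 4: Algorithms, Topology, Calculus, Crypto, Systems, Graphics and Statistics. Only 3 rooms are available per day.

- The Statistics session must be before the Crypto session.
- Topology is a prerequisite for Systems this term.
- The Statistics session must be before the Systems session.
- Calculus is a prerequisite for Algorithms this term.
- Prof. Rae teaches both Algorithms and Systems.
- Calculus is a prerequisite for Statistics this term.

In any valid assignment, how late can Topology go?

day 3

Downstream work caps Topology at day 3.
Topology at day 3 is achievable: Crypto=day 3, Algorithms=day 2, Graphics=day 1, Systems=day 4, Calculus=day 1, Statistics=day 2, Topology=day 3.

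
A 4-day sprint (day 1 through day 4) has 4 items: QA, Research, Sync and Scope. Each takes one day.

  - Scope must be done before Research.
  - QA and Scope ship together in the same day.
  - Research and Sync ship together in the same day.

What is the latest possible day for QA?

QA must be in the same day as Scope, which can't be after day 3, so QA is at most day 3.
QA at day 3 is achievable: Scope in day 3; Sync in day 4; Research in day 4; QA in day 3.

day 3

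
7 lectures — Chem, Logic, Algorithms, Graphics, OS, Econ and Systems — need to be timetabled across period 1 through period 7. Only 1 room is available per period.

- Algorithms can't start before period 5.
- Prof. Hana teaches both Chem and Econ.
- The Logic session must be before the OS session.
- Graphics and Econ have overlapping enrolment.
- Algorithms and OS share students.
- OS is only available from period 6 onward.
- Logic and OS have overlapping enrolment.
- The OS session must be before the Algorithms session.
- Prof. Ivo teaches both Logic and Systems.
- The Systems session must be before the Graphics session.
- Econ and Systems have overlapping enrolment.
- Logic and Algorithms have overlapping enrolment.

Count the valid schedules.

Splitting on Chem: it can be period 1 (12), period 2 (12), period 3 (12), period 4 (12), period 5 (12). Listing each branch's schedules as (Logic, Algorithms, Graphics, OS, Econ, Systems) by period number:
Chem=period 1: (2,7,4,6,5,3) (2,7,5,6,3,4) (2,7,5,6,4,3) (3,7,4,6,5,2) (3,7,5,6,2,4) (3,7,5,6,4,2) (4,7,3,6,5,2) (4,7,5,6,2,3) (4,7,5,6,3,2) (5,7,3,6,4,2) (5,7,4,6,2,3) (5,7,4,6,3,2) — 12.
Chem=period 2: (1,7,4,6,5,3) (1,7,5,6,3,4) (1,7,5,6,4,3) (3,7,4,6,5,1) (3,7,5,6,1,4) (3,7,5,6,4,1) (4,7,3,6,5,1) (4,7,5,6,1,3) (4,7,5,6,3,1) (5,7,3,6,4,1) (5,7,4,6,1,3) (5,7,4,6,3,1) — 12.
Chem=period 3: (1,7,4,6,5,2) (1,7,5,6,2,4) (1,7,5,6,4,2) (2,7,4,6,5,1) (2,7,5,6,1,4) (2,7,5,6,4,1) (4,7,2,6,5,1) (4,7,5,6,1,2) (4,7,5,6,2,1) (5,7,2,6,4,1) (5,7,4,6,1,2) (5,7,4,6,2,1) — 12.
Chem=period 4: (1,7,3,6,5,2) (1,7,5,6,2,3) (1,7,5,6,3,2) (2,7,3,6,5,1) (2,7,5,6,1,3) (2,7,5,6,3,1) (3,7,2,6,5,1) (3,7,5,6,1,2) (3,7,5,6,2,1) (5,7,2,6,3,1) (5,7,3,6,1,2) (5,7,3,6,2,1) — 12.
Chem=period 5: (1,7,3,6,4,2) (1,7,4,6,2,3) (1,7,4,6,3,2) (2,7,3,6,4,1) (2,7,4,6,1,3) (2,7,4,6,3,1) (3,7,2,6,4,1) (3,7,4,6,1,2) (3,7,4,6,2,1) (4,7,2,6,3,1) (4,7,3,6,1,2) (4,7,3,6,2,1) — 12.
Summing: 12 + 12 + 12 + 12 + 12 = 60.

60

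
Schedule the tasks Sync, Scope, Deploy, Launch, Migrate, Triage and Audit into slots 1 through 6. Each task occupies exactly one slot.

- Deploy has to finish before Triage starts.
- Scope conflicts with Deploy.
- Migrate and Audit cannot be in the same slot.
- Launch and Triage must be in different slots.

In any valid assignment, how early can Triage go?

2

Precedence pushes Triage to at least 2.
Triage at 2 is achievable: Sync=1; Deploy=1; Scope=2; Migrate=1; Audit=2; Launch=1; Triage=2.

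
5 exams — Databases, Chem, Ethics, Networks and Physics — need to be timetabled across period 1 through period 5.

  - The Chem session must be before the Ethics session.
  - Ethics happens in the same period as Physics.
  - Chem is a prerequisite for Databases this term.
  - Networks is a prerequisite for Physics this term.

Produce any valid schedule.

Databases=period 2; Ethics=period 2; Physics=period 2; Networks=period 1; Chem=period 1

Checking: Chem(period 1) before Databases(period 2); Chem(period 1) before Ethics(period 2); Networks(period 1) before Physics(period 2); Ethics = Physics = period 2.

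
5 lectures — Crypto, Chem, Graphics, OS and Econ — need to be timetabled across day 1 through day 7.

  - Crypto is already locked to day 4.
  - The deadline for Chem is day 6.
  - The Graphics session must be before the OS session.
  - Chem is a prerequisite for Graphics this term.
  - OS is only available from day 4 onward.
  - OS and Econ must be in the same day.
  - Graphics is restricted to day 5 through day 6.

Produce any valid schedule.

OS=day 6; Graphics=day 5; Chem=day 1; Crypto=day 4; Econ=day 6

Checking: Chem(day 1) before Graphics(day 5); Graphics(day 5) before OS(day 6); OS = Econ = day 6; Chem=day 1 in [day 1,day 6]; Graphics=day 5 in [day 5,day 6]; Crypto=day 4 in [day 4,day 4]; OS=day 6 in [day 4,day 7].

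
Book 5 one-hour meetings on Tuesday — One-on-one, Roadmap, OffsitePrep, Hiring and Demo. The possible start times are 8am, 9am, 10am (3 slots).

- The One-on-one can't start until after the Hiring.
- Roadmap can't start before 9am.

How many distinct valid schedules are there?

54

Splitting on One-on-one: it can be 9am (18), 10am (36). Listing each branch's schedules as (Roadmap, OffsitePrep, Hiring, Demo):
One-on-one=9am: (9am,8am,8am,8am) (9am,8am,8am,9am) (9am,8am,8am,10am) (9am,9am,8am,8am) (9am,9am,8am,9am) (9am,9am,8am,10am) (9am,10am,8am,8am) (9am,10am,8am,9am) (9am,10am,8am,10am) (10am,8am,8am,8am) (10am,8am,8am,9am) (10am,8am,8am,10am) (10am,9am,8am,8am) (10am,9am,8am,9am) (10am,9am,8am,10am) (10am,10am,8am,8am) (10am,10am,8am,9am) (10am,10am,8am,10am) — 18.
One-on-one=10am: (9am,8am,8am,8am) (9am,8am,8am,9am) (9am,8am,8am,10am) (9am,8am,9am,8am) (9am,8am,9am,9am) (9am,8am,9am,10am) (9am,9am,8am,8am) (9am,9am,8am,9am) (9am,9am,8am,10am) (9am,9am,9am,8am) (9am,9am,9am,9am) (9am,9am,9am,10am) (9am,10am,8am,8am) (9am,10am,8am,9am) (9am,10am,8am,10am) (9am,10am,9am,8am) (9am,10am,9am,9am) (9am,10am,9am,10am) (10am,8am,8am,8am) (10am,8am,8am,9am) (10am,8am,8am,10am) (10am,8am,9am,8am) (10am,8am,9am,9am) (10am,8am,9am,10am) (10am,9am,8am,8am) (10am,9am,8am,9am) (10am,9am,8am,10am) (10am,9am,9am,8am) (10am,9am,9am,9am) (10am,9am,9am,10am) (10am,10am,8am,8am) (10am,10am,8am,9am) (10am,10am,8am,10am) (10am,10am,9am,8am) (10am,10am,9am,9am) (10am,10am,9am,10am) — 36.
Summing: 18 + 36 = 54.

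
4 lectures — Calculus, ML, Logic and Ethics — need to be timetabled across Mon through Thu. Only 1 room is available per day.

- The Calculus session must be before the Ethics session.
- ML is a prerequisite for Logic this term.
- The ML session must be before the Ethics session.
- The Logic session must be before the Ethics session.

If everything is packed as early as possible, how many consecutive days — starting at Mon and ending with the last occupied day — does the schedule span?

4 days

The precedence chain requires at least 3 distinct days.
With at most 1 per day and 4 lectures, at least 4 days are needed.
4 works (last occupied day: Thu): for example Ethics=Thu; Logic=Tue; Calculus=Wed; ML=Mon.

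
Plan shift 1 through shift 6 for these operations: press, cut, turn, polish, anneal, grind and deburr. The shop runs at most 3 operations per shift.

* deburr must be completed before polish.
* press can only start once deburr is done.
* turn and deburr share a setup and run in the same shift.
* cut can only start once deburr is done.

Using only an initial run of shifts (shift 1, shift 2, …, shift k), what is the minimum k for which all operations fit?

3

The precedence chain requires at least 2 distinct shifts.
With at most 3 per shift and 7 operations, at least 3 shifts are needed.
3 works (last occupied shift: shift 3): for example cut in shift 2, deburr in shift 1, anneal in shift 1, polish in shift 2, press in shift 2, grind in shift 3, turn in shift 1.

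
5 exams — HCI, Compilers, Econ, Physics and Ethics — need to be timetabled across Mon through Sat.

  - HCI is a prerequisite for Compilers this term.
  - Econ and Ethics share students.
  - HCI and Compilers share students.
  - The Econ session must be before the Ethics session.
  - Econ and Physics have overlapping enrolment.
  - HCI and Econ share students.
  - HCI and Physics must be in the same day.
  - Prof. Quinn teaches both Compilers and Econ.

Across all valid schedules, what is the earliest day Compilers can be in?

Tue

Precedence pushes Compilers to at least Tue.
Compilers at Tue is achievable: HCI -> Mon, Compilers -> Tue, Econ -> Wed, Ethics -> Thu, Physics -> Mon.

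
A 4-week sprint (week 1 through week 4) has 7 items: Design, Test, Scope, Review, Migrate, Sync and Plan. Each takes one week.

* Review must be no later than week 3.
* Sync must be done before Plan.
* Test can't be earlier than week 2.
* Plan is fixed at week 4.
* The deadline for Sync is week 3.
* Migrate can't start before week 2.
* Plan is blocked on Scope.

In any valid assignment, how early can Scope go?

Downstream work caps Scope at week 3.
Scope at week 1 is achievable: Scope in week 1; Migrate in week 2; Review in week 1; Sync in week 1; Plan in week 4; Test in week 2; Design in week 1.

week 1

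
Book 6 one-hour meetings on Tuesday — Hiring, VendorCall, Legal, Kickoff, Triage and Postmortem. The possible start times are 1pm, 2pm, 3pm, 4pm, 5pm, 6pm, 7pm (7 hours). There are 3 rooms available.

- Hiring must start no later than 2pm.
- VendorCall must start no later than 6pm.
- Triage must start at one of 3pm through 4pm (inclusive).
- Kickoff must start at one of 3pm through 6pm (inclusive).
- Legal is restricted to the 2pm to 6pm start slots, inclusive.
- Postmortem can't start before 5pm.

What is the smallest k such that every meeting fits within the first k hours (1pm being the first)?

With at most 3 per hour and 6 meetings, at least 2 hours are needed.
Postmortem can't be placed before 5pm — that is hour 5 counting from 1pm — so the schedule must run through at least 5 hours.
5 works (last occupied hour: 5pm): for example Hiring in 1pm; Kickoff in 3pm; Postmortem in 5pm; Legal in 2pm; Triage in 3pm; VendorCall in 1pm.

5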